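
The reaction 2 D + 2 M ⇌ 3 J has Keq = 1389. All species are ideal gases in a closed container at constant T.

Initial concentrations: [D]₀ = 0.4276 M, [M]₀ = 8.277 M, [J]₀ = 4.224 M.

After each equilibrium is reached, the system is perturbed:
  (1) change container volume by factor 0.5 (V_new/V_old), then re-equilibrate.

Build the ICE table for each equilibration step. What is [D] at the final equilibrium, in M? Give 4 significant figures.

[D]_eq = 0.0511 M

Q₀ = 6.017 vs Keq = 1389 ⇒ Q<K, forward
Step 1:
                    D           M           J
  I            0.4276       8.277       4.224
  C           -0.3917     -0.3917      0.5875
  E           0.03591       7.885       4.812
  solve Keq expr → x = 0.1958; check Q = 1389
Then change container volume by factor 0.5 (V_new/V_old).
Step 2:
                    D           M           J
  I           0.07183       15.77       9.623
  C          -0.02072    -0.02072     0.03109
  E            0.0511       15.75       9.654
  solve Keq expr → x = 0.01036; check Q = 1389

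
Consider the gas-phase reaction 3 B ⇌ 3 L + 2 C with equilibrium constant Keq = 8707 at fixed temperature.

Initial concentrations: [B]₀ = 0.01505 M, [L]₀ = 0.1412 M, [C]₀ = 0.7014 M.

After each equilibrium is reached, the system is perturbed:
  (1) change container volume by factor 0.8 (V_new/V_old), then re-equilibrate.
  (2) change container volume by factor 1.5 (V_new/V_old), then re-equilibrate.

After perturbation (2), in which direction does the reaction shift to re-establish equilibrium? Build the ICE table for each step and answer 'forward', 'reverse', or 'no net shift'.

Direction: forward

Q₀ = 406.3 vs Keq = 8707 ⇒ Q<K, forward
Step 1:
                    B           L           C
  Initial     0.01505      0.1412      0.7014
  Change    -0.009243    0.009243    0.006162
  Equil      0.005807      0.1504      0.7076
  solve Keq expr → x = 0.003081; check Q = 8707
Then change container volume by factor 0.8 (V_new/V_old).
Step 2:
                    B           L           C
  Initial    0.007258      0.1881      0.8845
  Change      0.00111    -0.00111 -7.3989e-04
  Equil      0.008368      0.1869      0.8837
  solve Keq expr → x = -3.6995e-04; check Q = 8707
Then change container volume by factor 1.5 (V_new/V_old).
Step 3:
                    B           L           C
  Initial    0.005579      0.1246      0.5891
  Change    -0.001274    0.001274  8.4915e-04
  Equil      0.004305      0.1259        0.59
  solve Keq expr → x = 4.2458e-04; check Q = 8707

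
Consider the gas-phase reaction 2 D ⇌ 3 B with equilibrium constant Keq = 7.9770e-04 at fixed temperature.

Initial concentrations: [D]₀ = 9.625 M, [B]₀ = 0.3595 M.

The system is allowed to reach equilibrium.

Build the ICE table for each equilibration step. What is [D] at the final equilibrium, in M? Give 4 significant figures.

[D]_eq = 9.586 M

Q₀ = 5.0153e-04 vs Keq = 7.9770e-04 ⇒ Q<K, forward
Step 1:
                    D           B
  init          9.625      0.3595
  Δ          -0.03933       0.059
  eq            9.586      0.4185
  solve Keq expr → x = 0.01967; check Q = 7.9770e-04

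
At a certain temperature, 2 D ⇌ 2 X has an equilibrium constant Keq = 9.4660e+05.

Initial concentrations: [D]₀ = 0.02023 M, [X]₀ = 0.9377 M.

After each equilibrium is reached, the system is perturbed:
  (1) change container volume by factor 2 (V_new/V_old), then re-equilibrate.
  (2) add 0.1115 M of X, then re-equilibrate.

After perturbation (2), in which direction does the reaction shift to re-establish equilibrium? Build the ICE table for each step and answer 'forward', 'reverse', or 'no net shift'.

Q₀ = 2149 vs Keq = 9.4660e+05 ⇒ Q<K, forward
Step 1:
                  D         X
  Initial   0.02023    0.9377
  Change   -0.01925   0.01925
  Equil   9.8357e-04    0.9569
  solve Keq expr → x = 0.009623; check Q = 9.4660e+05
Then change container volume by factor 2 (V_new/V_old).
Step 2:
                  D         X
  Initial 4.9178e-04    0.4785
  Change          0         0
  Equil   4.9178e-04    0.4785
  solve Keq expr → x = 0; check Q = 9.4660e+05
Then add 0.1115 M of X.
Step 3:
                  D         X
  Initial 4.9178e-04      0.59
  Change  1.1448e-04 -1.1448e-04
  Equil   6.0627e-04    0.5899
  solve Keq expr → x = -5.7242e-05; check Q = 9.4660e+05

Direction: reverse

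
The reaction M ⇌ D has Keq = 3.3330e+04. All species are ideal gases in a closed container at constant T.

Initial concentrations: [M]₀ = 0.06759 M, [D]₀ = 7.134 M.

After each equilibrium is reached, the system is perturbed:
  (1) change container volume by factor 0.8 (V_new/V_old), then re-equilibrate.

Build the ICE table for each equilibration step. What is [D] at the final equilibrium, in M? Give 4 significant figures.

[D]_eq = 9.002 M

Q₀ = 105.5 vs Keq = 3.3330e+04 ⇒ Q<K, forward
Step 1:
                   M          D
  init       0.06759      7.134
  Δ         -0.06737    0.06737
  eq      2.1606e-04      7.201
  solve Keq expr → x = 0.06737; check Q = 3.3330e+04
Then change container volume by factor 0.8 (V_new/V_old).
Step 2:
                   M          D
  init    2.7008e-04      9.002
  Δ                0          0
  eq      2.7008e-04      9.002
  solve Keq expr → x = 0; check Q = 3.3330e+04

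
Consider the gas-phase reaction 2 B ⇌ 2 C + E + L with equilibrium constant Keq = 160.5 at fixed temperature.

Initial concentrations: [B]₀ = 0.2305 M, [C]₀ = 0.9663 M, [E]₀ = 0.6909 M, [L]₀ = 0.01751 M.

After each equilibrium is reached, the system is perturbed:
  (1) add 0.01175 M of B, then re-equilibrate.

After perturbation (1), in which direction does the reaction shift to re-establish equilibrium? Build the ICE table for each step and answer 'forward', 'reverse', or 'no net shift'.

Q₀ = 0.2126 vs Keq = 160.5 ⇒ Q<K, forward
Step 1:
                    B           C           E           L
  I            0.2305      0.9663      0.6909     0.01751
  C           -0.2022      0.2022      0.1011      0.1011
  E           0.02827       1.169       0.792      0.1186
  solve Keq expr → x = 0.1011; check Q = 160.5
Then add 0.01175 M of B.
Step 2:
                    B           C           E           L
  I           0.04002       1.169       0.792      0.1186
  C          -0.01075     0.01075    0.005376    0.005376
  E           0.02927       1.179      0.7974       0.124
  solve Keq expr → x = 0.005376; check Q = 160.5

Direction: forward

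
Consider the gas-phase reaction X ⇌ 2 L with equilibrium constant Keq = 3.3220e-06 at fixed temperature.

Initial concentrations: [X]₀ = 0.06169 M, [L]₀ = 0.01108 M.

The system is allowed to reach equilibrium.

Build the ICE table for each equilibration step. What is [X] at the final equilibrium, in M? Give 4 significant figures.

Q₀ = 0.00199 vs Keq = 3.3220e-06 ⇒ Q>K, reverse
Step 1:
                  X         L
  Initial   0.06169   0.01108
  Change   0.005304  -0.01061
  Equil     0.06699 4.7176e-04
  solve Keq expr → x = -0.005304; check Q = 3.3220e-06

[X]_eq = 0.06699 M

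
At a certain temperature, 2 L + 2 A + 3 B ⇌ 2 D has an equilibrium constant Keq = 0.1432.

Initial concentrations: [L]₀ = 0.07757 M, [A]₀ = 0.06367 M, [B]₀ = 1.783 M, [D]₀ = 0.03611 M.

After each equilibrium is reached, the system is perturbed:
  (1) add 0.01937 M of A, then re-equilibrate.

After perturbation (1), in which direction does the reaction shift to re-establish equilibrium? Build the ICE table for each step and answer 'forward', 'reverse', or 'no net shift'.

Q₀ = 9.431 vs Keq = 0.1432 ⇒ Q>K, reverse
Step 1:
                   L          A          B          D
  I          0.07757    0.06367      1.783    0.03611
  C          0.02723    0.02723    0.04085   -0.02723
  E           0.1048     0.0909      1.824   0.008879
  solve Keq expr → x = -0.01362; check Q = 0.1432
Then add 0.01937 M of A.
Step 2:
                   L          A          B          D
  I           0.1048     0.1103      1.824   0.008879
  C        -0.001561  -0.001561  -0.002342   0.001561
  E           0.1032     0.1087      1.822    0.01044
  solve Keq expr → x = 7.8063e-04; check Q = 0.1432

Direction: forward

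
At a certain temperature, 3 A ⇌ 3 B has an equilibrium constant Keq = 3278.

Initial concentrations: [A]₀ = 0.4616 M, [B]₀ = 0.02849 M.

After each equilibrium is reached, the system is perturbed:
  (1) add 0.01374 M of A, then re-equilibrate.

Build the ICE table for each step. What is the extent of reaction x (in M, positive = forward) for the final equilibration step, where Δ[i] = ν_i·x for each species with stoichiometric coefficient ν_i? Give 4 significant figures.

x = 0.004291 M

Q₀ = 2.3511e-04 vs Keq = 3278 ⇒ Q<K, forward
Step 1:
                   A          B
  init        0.4616    0.02849
  Δ          -0.4307     0.4307
  eq         0.03091     0.4592
  solve Keq expr → x = 0.1436; check Q = 3278
Then add 0.01374 M of A.
Step 2:
                   A          B
  init       0.04465     0.4592
  Δ         -0.01287    0.01287
  eq         0.03178     0.4721
  solve Keq expr → x = 0.004291; check Q = 3278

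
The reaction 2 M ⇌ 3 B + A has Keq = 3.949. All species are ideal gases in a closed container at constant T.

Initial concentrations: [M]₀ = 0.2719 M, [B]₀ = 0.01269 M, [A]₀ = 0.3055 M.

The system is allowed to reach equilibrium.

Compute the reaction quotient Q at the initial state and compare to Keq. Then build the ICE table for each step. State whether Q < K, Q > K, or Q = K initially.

Q₀ = 8.4446e-06; Q < K (proceeds forward)

Q₀ = 8.4446e-06 vs Keq = 3.949 ⇒ Q<K, forward
Step 1:
                  M         B         A
  Initial    0.2719   0.01269    0.3055
  Change     -0.211    0.3165    0.1055
  Equil     0.06092    0.3292     0.411
  solve Keq expr → x = 0.1055; check Q = 3.949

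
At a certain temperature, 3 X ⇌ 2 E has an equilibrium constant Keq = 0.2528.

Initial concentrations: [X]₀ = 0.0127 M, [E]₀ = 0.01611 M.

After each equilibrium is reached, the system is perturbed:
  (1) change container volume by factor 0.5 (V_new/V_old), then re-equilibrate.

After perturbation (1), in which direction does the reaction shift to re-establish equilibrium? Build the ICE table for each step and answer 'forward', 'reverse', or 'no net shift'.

Direction: forward

Q₀ = 126.7 vs Keq = 0.2528 ⇒ Q>K, reverse
Step 1:
                   X          E
  I           0.0127    0.01611
  C          0.01976   -0.01317
  E          0.03246    0.00294
  solve Keq expr → x = -0.006585; check Q = 0.2528
Then change container volume by factor 0.5 (V_new/V_old).
Step 2:
                   X          E
  I          0.06491    0.00588
  C        -0.002843   0.001895
  E          0.06207   0.007775
  solve Keq expr → x = 9.4760e-04; check Q = 0.2528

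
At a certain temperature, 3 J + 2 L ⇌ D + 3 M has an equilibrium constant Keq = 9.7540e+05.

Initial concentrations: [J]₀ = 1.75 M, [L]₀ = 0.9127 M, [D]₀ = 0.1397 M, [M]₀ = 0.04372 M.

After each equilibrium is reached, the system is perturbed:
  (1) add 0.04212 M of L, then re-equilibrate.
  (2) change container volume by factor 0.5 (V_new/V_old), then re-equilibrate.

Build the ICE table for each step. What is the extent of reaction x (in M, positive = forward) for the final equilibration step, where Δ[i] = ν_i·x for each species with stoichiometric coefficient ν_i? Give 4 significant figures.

x = 0.002085 M

Q₀ = 2.6150e-06 vs Keq = 9.7540e+05 ⇒ Q<K, forward
Step 1:
                    J           L           D           M
  Initial        1.75      0.9127      0.1397     0.04372
  Change       -1.361     -0.9073      0.4537       1.361
  Equil         0.389    0.005353      0.5934       1.405
  solve Keq expr → x = 0.4537; check Q = 9.7540e+05
Then add 0.04212 M of L.
Step 2:
                    J           L           D           M
  Initial       0.389     0.04747      0.5934       1.405
  Change     -0.06003    -0.04002     0.02001     0.06003
  Equil        0.3289    0.007451      0.6134       1.465
  solve Keq expr → x = 0.02001; check Q = 9.7540e+05
Then change container volume by factor 0.5 (V_new/V_old).
Step 3:
                    J           L           D           M
  Initial      0.6579      0.0149       1.227        2.93
  Change    -0.006254    -0.00417    0.002085    0.006254
  Equil        0.6516     0.01073       1.229       2.936
  solve Keq expr → x = 0.002085; check Q = 9.7540e+05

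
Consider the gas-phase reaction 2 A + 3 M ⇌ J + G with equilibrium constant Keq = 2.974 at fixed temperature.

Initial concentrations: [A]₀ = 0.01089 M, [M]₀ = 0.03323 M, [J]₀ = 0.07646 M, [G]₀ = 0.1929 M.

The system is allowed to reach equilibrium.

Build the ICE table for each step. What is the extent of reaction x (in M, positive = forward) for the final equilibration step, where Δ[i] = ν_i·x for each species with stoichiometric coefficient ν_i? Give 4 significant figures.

Q₀ = 3.3894e+06 vs Keq = 2.974 ⇒ Q>K, reverse
Step 1:
                    A           M           J           G
  init        0.01089     0.03323     0.07646      0.1929
  Δ            0.1381      0.2072    -0.06905    -0.06905
  eq            0.149      0.2404    0.007406      0.1238
  solve Keq expr → x = -0.06905; check Q = 2.974

x = -0.06905 M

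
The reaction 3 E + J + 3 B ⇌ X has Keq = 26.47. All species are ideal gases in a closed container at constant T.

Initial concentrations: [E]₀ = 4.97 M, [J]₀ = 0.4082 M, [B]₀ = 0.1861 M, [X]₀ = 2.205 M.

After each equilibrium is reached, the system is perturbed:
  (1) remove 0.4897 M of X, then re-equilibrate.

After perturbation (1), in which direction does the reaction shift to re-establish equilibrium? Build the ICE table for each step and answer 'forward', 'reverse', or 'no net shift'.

Q₀ = 6.827 vs Keq = 26.47 ⇒ Q<K, forward
Step 1:
                    E           J           B           X
  I              4.97      0.4082      0.1861       2.205
  C          -0.06356    -0.02119    -0.06356     0.02119
  E             4.906       0.387      0.1225       2.226
  solve Keq expr → x = 0.02119; check Q = 26.47
Then remove 0.4897 M of X.
Step 2:
                    E           J           B           X
  I             4.906       0.387      0.1225       1.736
  C         -0.009162   -0.003054   -0.009162    0.003054
  E             4.897       0.384      0.1134        1.74
  solve Keq expr → x = 0.003054; check Q = 26.47

Direction: forward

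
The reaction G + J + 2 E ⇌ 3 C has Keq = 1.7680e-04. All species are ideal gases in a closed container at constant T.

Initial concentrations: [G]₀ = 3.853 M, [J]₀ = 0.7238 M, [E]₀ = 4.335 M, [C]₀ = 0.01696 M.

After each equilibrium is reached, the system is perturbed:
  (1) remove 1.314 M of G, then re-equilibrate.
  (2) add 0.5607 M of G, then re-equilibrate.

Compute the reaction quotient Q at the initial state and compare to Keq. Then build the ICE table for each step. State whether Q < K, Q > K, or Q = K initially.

Q₀ = 9.3085e-08; Q < K (proceeds forward)

Q₀ = 9.3085e-08 vs Keq = 1.7680e-04 ⇒ Q<K, forward
Step 1:
                    G           J           E           C
  init          3.853      0.7238       4.335     0.01696
  Δ          -0.06072    -0.06072     -0.1214      0.1821
  eq            3.792      0.6631       4.214      0.1991
  solve Keq expr → x = 0.06072; check Q = 1.7680e-04
Then remove 1.314 M of G.
Step 2:
                    G           J           E           C
  init          2.478      0.6631       4.214      0.1991
  Δ          0.008318    0.008318     0.01664    -0.02495
  eq            2.487      0.6714        4.23      0.1742
  solve Keq expr → x = -0.008318; check Q = 1.7680e-04
Then add 0.5607 M of G.
Step 3:
                    G           J           E           C
  init          3.047      0.6714        4.23      0.1742
  Δ         -0.003851   -0.003851   -0.007701     0.01155
  eq            3.043      0.6676       4.223      0.1857
  solve Keq expr → x = 0.003851; check Q = 1.7680e-04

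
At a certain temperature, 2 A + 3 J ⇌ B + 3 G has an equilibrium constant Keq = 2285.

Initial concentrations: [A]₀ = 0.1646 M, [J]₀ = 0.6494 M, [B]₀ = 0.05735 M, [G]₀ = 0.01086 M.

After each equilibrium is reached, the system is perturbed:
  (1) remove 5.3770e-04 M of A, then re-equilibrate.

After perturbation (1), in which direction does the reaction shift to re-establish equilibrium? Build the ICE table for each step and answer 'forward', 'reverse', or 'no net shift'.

Q₀ = 9.8998e-06 vs Keq = 2285 ⇒ Q<K, forward
Step 1:
                   A          J          B          G
  I           0.1646     0.6494    0.05735    0.01086
  C          -0.1608    -0.2412    0.08042     0.2412
  E         0.003769     0.4082     0.1378     0.2521
  solve Keq expr → x = 0.08042; check Q = 2285
Then remove 5.3770e-04 M of A.
Step 2:
                   A          J          B          G
  I         0.003232     0.4082     0.1378     0.2521
  C       5.0676e-04 7.6015e-04 -2.5338e-04 -7.6015e-04
  E         0.003738     0.4089     0.1375     0.2513
  solve Keq expr → x = -2.5338e-04; check Q = 2285

Direction: reverse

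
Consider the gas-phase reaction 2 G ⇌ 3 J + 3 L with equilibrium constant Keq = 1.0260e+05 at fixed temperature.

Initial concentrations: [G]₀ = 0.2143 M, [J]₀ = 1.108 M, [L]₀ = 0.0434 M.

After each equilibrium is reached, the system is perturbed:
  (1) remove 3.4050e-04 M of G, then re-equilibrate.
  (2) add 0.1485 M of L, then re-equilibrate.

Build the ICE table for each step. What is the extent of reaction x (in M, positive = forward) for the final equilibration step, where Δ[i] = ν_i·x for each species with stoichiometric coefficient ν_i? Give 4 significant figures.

Q₀ = 0.002421 vs Keq = 1.0260e+05 ⇒ Q<K, forward
Step 1:
                    G           J           L
  I            0.2143       1.108      0.0434
  C           -0.2131      0.3197      0.3197
  E          0.001165       1.428      0.3631
  solve Keq expr → x = 0.1066; check Q = 1.0260e+05
Then remove 3.4050e-04 M of G.
Step 2:
                    G           J           L
  I        8.2477e-04       1.428      0.3631
  C        3.3745e-04 -5.0617e-04 -5.0617e-04
  E          0.001162       1.427      0.3626
  solve Keq expr → x = -1.6872e-04; check Q = 1.0260e+05
Then add 0.1485 M of L.
Step 3:
                    G           J           L
  I          0.001162       1.427      0.5111
  C        7.7374e-04   -0.001161   -0.001161
  E          0.001936       1.426      0.5099
  solve Keq expr → x = -3.8687e-04; check Q = 1.0260e+05

x = -3.8687e-04 M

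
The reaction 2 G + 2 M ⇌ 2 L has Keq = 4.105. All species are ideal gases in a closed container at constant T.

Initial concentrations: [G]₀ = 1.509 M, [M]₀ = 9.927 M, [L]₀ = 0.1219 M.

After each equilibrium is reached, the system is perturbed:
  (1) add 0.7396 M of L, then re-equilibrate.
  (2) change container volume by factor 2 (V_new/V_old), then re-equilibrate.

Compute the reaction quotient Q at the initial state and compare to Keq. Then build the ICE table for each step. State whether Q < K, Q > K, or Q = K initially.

Q₀ = 6.6221e-05 vs Keq = 4.105 ⇒ Q<K, forward
Step 1:
                   G          M          L
  init         1.509      9.927     0.1219
  Δ            -1.42      -1.42       1.42
  eq         0.08943      8.507      1.541
  solve Keq expr → x = 0.7098; check Q = 4.105
Then add 0.7396 M of L.
Step 2:
                   G          M          L
  init       0.08943      8.507      2.281
  Δ          0.03998    0.03998   -0.03998
  eq          0.1294      8.547      2.241
  solve Keq expr → x = -0.01999; check Q = 4.105
Then change container volume by factor 2 (V_new/V_old).
Step 3:
                   G          M          L
  init       0.06471      4.274      1.121
  Δ          0.05657    0.05657   -0.05657
  eq          0.1213       4.33      1.064
  solve Keq expr → x = -0.02828; check Q = 4.105

Q₀ = 6.6221e-05; Q < K (proceeds forward)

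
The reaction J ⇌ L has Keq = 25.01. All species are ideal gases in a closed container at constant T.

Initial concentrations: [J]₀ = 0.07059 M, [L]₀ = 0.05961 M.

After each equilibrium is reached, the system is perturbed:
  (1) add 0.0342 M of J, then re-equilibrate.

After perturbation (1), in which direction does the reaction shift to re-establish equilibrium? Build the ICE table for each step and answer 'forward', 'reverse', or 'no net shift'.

Direction: forward

Q₀ = 0.8445 vs Keq = 25.01 ⇒ Q<K, forward
Step 1:
                  J         L
  I         0.07059   0.05961
  C        -0.06558   0.06558
  E        0.005006    0.1252
  solve Keq expr → x = 0.06558; check Q = 25.01
Then add 0.0342 M of J.
Step 2:
                  J         L
  I         0.03921    0.1252
  C        -0.03289   0.03289
  E        0.006321    0.1581
  solve Keq expr → x = 0.03289; check Q = 25.01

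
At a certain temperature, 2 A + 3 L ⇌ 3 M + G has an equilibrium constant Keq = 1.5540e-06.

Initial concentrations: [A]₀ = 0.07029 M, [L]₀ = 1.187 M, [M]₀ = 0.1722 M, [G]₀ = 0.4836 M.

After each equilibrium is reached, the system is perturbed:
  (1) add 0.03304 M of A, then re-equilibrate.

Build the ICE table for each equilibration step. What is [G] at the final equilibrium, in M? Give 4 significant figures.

[G]_eq = 0.4287 M

Q₀ = 0.2988 vs Keq = 1.5540e-06 ⇒ Q>K, reverse
Step 1:
                   A          L          M          G
  I          0.07029      1.187     0.1722     0.4836
  C           0.1104     0.1656    -0.1656   -0.05519
  E           0.1807      1.353   0.006641     0.4284
  solve Keq expr → x = -0.05519; check Q = 1.5540e-06
Then add 0.03304 M of A.
Step 2:
                   A          L          M          G
  I           0.2137      1.353   0.006641     0.4284
  C       -5.1286e-04 -7.6929e-04 7.6929e-04 2.5643e-04
  E           0.2132      1.352   0.007411     0.4287
  solve Keq expr → x = 2.5643e-04; check Q = 1.5540e-06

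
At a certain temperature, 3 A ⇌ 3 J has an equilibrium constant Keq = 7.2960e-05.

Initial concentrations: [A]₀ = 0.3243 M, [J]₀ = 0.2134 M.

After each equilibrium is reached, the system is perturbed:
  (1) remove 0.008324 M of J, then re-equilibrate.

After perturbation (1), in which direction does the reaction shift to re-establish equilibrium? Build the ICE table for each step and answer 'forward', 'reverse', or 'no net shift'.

Direction: forward

Q₀ = 0.2849 vs Keq = 7.2960e-05 ⇒ Q>K, reverse
Step 1:
                    A           J
  Initial      0.3243      0.2134
  Change       0.1918     -0.1918
  Equil        0.5161     0.02157
  solve Keq expr → x = -0.06394; check Q = 7.2960e-05
Then remove 0.008324 M of J.
Step 2:
                    A           J
  Initial      0.5161     0.01324
  Change     -0.00799     0.00799
  Equil        0.5081     0.02123
  solve Keq expr → x = 0.002663; check Q = 7.2960e-05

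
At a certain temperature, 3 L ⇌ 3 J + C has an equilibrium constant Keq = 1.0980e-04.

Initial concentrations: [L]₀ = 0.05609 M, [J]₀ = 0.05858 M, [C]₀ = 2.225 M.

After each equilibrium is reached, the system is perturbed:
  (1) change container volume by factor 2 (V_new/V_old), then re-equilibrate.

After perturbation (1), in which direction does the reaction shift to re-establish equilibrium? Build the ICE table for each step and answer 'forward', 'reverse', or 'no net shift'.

Q₀ = 2.535 vs Keq = 1.0980e-04 ⇒ Q>K, reverse
Step 1:
                  L         J         C
  Initial   0.05609   0.05858     2.225
  Change    0.05451  -0.05451  -0.01817
  Equil      0.1106  0.004068     2.207
  solve Keq expr → x = -0.01817; check Q = 1.0980e-04
Then change container volume by factor 2 (V_new/V_old).
Step 2:
                  L         J         C
  Initial    0.0553  0.002034     1.103
  Change  -5.0513e-04 5.0513e-04 1.6838e-04
  Equil      0.0548  0.002539     1.104
  solve Keq expr → x = 1.6838e-04; check Q = 1.0980e-04

Direction: forward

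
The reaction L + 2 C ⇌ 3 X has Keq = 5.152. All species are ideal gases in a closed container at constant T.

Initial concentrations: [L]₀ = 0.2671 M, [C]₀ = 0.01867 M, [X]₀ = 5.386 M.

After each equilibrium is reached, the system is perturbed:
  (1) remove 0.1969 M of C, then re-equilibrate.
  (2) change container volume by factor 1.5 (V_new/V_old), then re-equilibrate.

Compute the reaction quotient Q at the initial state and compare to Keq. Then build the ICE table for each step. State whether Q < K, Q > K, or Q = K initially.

Q₀ = 1.6782e+06; Q > K (proceeds reverse)

Q₀ = 1.6782e+06 vs Keq = 5.152 ⇒ Q>K, reverse
Step 1:
                   L          C          X
  Initial     0.2671    0.01867      5.386
  Change      0.8959      1.792     -2.688
  Equil        1.163      1.811      2.698
  solve Keq expr → x = -0.8959; check Q = 5.152
Then remove 0.1969 M of C.
Step 2:
                   L          C          X
  Initial      1.163      1.614      2.698
  Change     0.03449    0.06898    -0.1035
  Equil        1.198      1.683      2.595
  solve Keq expr → x = -0.03449; check Q = 5.152
Then change container volume by factor 1.5 (V_new/V_old).
Step 3:
                   L          C          X
  Initial     0.7984      1.122       1.73
  Change           0          0          0
  Equil       0.7984      1.122       1.73
  solve Keq expr → x = 0; check Q = 5.152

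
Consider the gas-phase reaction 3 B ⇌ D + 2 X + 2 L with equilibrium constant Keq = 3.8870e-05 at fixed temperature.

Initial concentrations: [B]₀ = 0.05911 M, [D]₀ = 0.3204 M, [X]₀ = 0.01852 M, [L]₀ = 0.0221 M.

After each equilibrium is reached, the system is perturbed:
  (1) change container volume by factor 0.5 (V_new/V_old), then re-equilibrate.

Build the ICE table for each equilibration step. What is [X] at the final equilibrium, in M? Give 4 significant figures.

Q₀ = 2.5988e-04 vs Keq = 3.8870e-05 ⇒ Q>K, reverse
Step 1:
                    B           D           X           L
  I           0.05911      0.3204     0.01852      0.0221
  C          0.009208   -0.003069   -0.006138   -0.006138
  E           0.06832      0.3173     0.01238     0.01596
  solve Keq expr → x = -0.003069; check Q = 3.8870e-05
Then change container volume by factor 0.5 (V_new/V_old).
Step 2:
                    B           D           X           L
  I            0.1366      0.6347     0.02476     0.03192
  C           0.01049   -0.003498   -0.006996   -0.006996
  E            0.1471      0.6312     0.01777     0.02493
  solve Keq expr → x = -0.003498; check Q = 3.8870e-05

[X]_eq = 0.01777 M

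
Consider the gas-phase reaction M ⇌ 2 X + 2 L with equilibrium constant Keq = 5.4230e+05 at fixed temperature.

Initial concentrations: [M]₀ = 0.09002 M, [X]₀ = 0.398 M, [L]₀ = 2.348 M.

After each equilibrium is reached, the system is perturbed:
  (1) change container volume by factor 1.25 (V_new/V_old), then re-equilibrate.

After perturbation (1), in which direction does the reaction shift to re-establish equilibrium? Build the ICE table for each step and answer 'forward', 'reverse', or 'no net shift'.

Q₀ = 9.701 vs Keq = 5.4230e+05 ⇒ Q<K, forward
Step 1:
                    M           X           L
  I           0.09002       0.398       2.348
  C          -0.09002        0.18        0.18
  E        3.9376e-06       0.578       2.528
  solve Keq expr → x = 0.09002; check Q = 5.4230e+05
Then change container volume by factor 1.25 (V_new/V_old).
Step 2:
                    M           X           L
  I        3.1501e-06      0.4624       2.022
  C       -1.5372e-06  3.0744e-06  3.0744e-06
  E        1.6129e-06      0.4624       2.022
  solve Keq expr → x = 1.5372e-06; check Q = 5.4230e+05

Direction: forward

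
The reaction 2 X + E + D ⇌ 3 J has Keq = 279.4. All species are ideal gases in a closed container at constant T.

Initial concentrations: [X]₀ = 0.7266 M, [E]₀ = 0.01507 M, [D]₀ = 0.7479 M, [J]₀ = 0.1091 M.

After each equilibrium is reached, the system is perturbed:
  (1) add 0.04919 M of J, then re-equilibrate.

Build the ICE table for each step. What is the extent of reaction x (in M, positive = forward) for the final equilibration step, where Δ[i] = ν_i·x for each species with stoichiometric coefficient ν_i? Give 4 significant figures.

x = -4.7579e-05 M

Q₀ = 0.2182 vs Keq = 279.4 ⇒ Q<K, forward
Step 1:
                   X          E          D          J
  Initial     0.7266    0.01507     0.7479     0.1091
  Change    -0.03007   -0.01503   -0.01503     0.0451
  Equil       0.6965 3.6907e-05     0.7329     0.1542
  solve Keq expr → x = 0.01503; check Q = 279.4
Then add 0.04919 M of J.
Step 2:
                   X          E          D          J
  Initial     0.6965 3.6907e-05     0.7329     0.2034
  Change  9.5158e-05 4.7579e-05 4.7579e-05 -1.4274e-04
  Equil       0.6966 8.4486e-05     0.7329     0.2032
  solve Keq expr → x = -4.7579e-05; check Q = 279.4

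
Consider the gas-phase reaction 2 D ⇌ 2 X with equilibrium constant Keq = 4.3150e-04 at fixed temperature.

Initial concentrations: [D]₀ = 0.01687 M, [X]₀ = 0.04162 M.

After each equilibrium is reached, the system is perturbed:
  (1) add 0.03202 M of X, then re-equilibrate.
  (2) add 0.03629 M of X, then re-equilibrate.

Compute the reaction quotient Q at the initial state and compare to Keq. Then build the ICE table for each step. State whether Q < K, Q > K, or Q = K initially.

Q₀ = 6.087; Q > K (proceeds reverse)

Q₀ = 6.087 vs Keq = 4.3150e-04 ⇒ Q>K, reverse
Step 1:
                   D          X
  init       0.01687    0.04162
  Δ          0.04043   -0.04043
  eq          0.0573    0.00119
  solve Keq expr → x = -0.02021; check Q = 4.3150e-04
Then add 0.03202 M of X.
Step 2:
                   D          X
  init        0.0573    0.03321
  Δ          0.03137   -0.03137
  eq         0.08867   0.001842
  solve Keq expr → x = -0.01568; check Q = 4.3150e-04
Then add 0.03629 M of X.
Step 3:
                   D          X
  init       0.08867    0.03813
  Δ          0.03555   -0.03555
  eq          0.1242    0.00258
  solve Keq expr → x = -0.01778; check Q = 4.3150e-04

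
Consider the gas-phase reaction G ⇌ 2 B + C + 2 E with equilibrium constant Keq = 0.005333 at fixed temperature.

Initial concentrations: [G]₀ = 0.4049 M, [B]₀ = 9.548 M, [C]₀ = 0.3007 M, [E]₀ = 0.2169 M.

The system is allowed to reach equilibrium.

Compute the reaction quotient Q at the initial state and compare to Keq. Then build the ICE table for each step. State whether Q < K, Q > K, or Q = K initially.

Q₀ = 3.185; Q > K (proceeds reverse)

Q₀ = 3.185 vs Keq = 0.005333 ⇒ Q>K, reverse
Step 1:
                  G         B         C         E
  init       0.4049     9.548    0.3007    0.2169
  Δ          0.1022   -0.2044   -0.1022   -0.2044
  eq         0.5071     9.344    0.1985   0.01249
  solve Keq expr → x = -0.1022; check Q = 0.005333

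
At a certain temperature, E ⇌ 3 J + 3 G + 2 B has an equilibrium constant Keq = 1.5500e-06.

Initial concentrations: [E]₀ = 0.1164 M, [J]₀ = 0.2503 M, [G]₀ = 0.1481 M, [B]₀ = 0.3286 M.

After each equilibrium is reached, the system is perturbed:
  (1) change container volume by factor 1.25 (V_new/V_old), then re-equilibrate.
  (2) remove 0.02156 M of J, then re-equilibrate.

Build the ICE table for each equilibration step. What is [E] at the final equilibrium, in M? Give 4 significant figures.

[E]_eq = 0.1022 M

Q₀ = 4.7253e-05 vs Keq = 1.5500e-06 ⇒ Q>K, reverse
Step 1:
                    E           J           G           B
  Initial      0.1164      0.2503      0.1481      0.3286
  Change      0.02346    -0.07039    -0.07039    -0.04693
  Equil        0.1399      0.1799     0.07771      0.2817
  solve Keq expr → x = -0.02346; check Q = 1.5500e-06
Then change container volume by factor 1.25 (V_new/V_old).
Step 2:
                    E           J           G           B
  Initial      0.1119      0.1439     0.06217      0.2253
  Change    -0.007507     0.02252     0.02252     0.01501
  Equil        0.1044      0.1664     0.08469      0.2404
  solve Keq expr → x = 0.007507; check Q = 1.5500e-06
Then remove 0.02156 M of J.
Step 3:
                    E           J           G           B
  Initial      0.1044      0.1449     0.08469      0.2404
  Change    -0.002199    0.006597    0.006597    0.004398
  Equil        0.1022      0.1515     0.09128      0.2447
  solve Keq expr → x = 0.002199; check Q = 1.5500e-06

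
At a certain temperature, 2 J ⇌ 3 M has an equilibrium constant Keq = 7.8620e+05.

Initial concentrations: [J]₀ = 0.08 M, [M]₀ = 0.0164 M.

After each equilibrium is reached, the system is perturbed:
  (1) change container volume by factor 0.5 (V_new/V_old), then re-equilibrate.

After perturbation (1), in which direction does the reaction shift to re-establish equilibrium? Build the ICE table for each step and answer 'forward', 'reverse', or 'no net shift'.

Q₀ = 6.8921e-04 vs Keq = 7.8620e+05 ⇒ Q<K, forward
Step 1:
                   J          M
  init          0.08     0.0164
  Δ         -0.07994     0.1199
  eq      5.6761e-05     0.1363
  solve Keq expr → x = 0.03997; check Q = 7.8620e+05
Then change container volume by factor 0.5 (V_new/V_old).
Step 2:
                   J          M
  init    1.1352e-04     0.2726
  Δ       4.6960e-05 -7.0440e-05
  eq      1.6048e-04     0.2726
  solve Keq expr → x = -2.3480e-05; check Q = 7.8620e+05

Direction: reverse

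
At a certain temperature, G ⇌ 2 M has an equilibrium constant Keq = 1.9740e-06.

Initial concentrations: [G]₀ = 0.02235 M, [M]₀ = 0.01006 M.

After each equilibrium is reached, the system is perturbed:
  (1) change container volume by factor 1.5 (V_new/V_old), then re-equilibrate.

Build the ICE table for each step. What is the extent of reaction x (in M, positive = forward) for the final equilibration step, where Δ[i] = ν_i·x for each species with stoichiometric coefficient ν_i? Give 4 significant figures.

Q₀ = 0.004528 vs Keq = 1.9740e-06 ⇒ Q>K, reverse
Step 1:
                    G           M
  I           0.02235     0.01006
  C          0.004914   -0.009828
  E           0.02726  2.3199e-04
  solve Keq expr → x = -0.004914; check Q = 1.9740e-06
Then change container volume by factor 1.5 (V_new/V_old).
Step 2:
                    G           M
  I           0.01818  1.5466e-04
  C       -1.7334e-05  3.4669e-05
  E           0.01816  1.8933e-04
  solve Keq expr → x = 1.7334e-05; check Q = 1.9740e-06

x = 1.7334e-05 M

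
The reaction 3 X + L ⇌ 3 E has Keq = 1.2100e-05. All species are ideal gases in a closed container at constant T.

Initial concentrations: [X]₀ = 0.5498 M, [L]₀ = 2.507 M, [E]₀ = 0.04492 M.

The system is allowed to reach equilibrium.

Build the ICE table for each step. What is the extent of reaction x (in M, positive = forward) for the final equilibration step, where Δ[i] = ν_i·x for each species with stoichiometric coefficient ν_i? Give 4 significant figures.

x = -0.008971 M

Q₀ = 2.1755e-04 vs Keq = 1.2100e-05 ⇒ Q>K, reverse
Step 1:
                   X          L          E
  Initial     0.5498      2.507    0.04492
  Change     0.02691   0.008971   -0.02691
  Equil       0.5767      2.516    0.01801
  solve Keq expr → x = -0.008971; check Q = 1.2100e-05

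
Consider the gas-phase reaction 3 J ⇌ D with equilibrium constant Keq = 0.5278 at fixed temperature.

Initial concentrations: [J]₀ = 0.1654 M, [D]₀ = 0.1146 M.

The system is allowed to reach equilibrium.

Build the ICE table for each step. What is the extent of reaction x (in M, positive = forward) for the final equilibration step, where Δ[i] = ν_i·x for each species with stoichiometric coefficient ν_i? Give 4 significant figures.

x = -0.07968 M

Q₀ = 25.33 vs Keq = 0.5278 ⇒ Q>K, reverse
Step 1:
                  J         D
  init       0.1654    0.1146
  Δ           0.239  -0.07968
  eq         0.4044   0.03492
  solve Keq expr → x = -0.07968; check Q = 0.5278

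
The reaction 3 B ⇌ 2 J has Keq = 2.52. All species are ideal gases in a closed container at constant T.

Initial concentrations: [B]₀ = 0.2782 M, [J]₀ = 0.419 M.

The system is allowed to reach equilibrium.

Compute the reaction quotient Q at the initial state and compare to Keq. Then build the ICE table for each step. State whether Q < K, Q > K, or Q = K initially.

Q₀ = 8.154; Q > K (proceeds reverse)

Q₀ = 8.154 vs Keq = 2.52 ⇒ Q>K, reverse
Step 1:
                   B          J
  init        0.2782      0.419
  Δ          0.09205   -0.06137
  eq          0.3702     0.3576
  solve Keq expr → x = -0.03068; check Q = 2.52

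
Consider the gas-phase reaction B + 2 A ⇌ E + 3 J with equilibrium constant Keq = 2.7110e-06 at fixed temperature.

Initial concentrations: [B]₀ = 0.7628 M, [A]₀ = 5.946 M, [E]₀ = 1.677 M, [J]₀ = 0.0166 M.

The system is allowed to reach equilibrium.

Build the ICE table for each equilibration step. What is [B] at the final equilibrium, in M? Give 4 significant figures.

Q₀ = 2.8444e-07 vs Keq = 2.7110e-06 ⇒ Q<K, forward
Step 1:
                    B           A           E           J
  I            0.7628       5.946       1.677      0.0166
  C         -0.006137    -0.01227    0.006137     0.01841
  E            0.7567       5.934       1.683     0.03501
  solve Keq expr → x = 0.006137; check Q = 2.7110e-06

[B]_eq = 0.7567 M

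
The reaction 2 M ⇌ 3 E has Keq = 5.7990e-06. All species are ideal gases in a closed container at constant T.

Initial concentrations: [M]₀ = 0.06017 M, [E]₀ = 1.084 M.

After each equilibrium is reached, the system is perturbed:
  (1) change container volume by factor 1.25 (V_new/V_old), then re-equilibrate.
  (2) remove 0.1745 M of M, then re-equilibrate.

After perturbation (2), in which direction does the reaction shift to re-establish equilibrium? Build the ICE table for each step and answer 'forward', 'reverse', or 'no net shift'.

Q₀ = 351.8 vs Keq = 5.7990e-06 ⇒ Q>K, reverse
Step 1:
                   M          E
  Initial    0.06017      1.084
  Change      0.7126     -1.069
  Equil       0.7728    0.01513
  solve Keq expr → x = -0.3563; check Q = 5.7990e-06
Then change container volume by factor 1.25 (V_new/V_old).
Step 2:
                   M          E
  Initial     0.6182     0.0121
  Change  -6.1727e-04 9.2590e-04
  Equil       0.6176    0.01303
  solve Keq expr → x = 3.0863e-04; check Q = 5.7990e-06
Then remove 0.1745 M of M.
Step 3:
                   M          E
  Initial     0.4431    0.01303
  Change    0.001707  -0.002561
  Equil       0.4448    0.01047
  solve Keq expr → x = -8.5351e-04; check Q = 5.7990e-06

Direction: reverse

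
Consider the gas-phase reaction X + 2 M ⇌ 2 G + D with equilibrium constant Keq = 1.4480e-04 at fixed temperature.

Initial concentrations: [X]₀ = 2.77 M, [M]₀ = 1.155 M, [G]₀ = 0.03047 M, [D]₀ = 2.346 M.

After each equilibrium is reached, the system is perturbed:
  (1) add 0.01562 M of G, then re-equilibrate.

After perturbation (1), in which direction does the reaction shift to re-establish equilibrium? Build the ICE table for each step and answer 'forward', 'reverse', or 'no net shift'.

Q₀ = 5.8943e-04 vs Keq = 1.4480e-04 ⇒ Q>K, reverse
Step 1:
                    X           M           G           D
  Initial        2.77       1.155     0.03047       2.346
  Change     0.007562     0.01512    -0.01512   -0.007562
  Equil         2.778        1.17     0.01535       2.338
  solve Keq expr → x = -0.007562; check Q = 1.4480e-04
Then add 0.01562 M of G.
Step 2:
                    X           M           G           D
  Initial       2.778        1.17     0.03097       2.338
  Change     0.007686     0.01537    -0.01537   -0.007686
  Equil         2.785       1.185     0.01559       2.331
  solve Keq expr → x = -0.007686; check Q = 1.4480e-04

Direction: reverse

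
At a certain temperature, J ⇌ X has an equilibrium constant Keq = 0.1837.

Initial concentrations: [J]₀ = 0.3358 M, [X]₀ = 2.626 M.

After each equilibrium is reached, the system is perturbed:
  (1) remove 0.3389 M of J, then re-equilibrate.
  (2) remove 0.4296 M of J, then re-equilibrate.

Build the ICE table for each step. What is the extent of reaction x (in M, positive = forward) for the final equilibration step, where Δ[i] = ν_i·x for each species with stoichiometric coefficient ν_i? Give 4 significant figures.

Q₀ = 7.82 vs Keq = 0.1837 ⇒ Q>K, reverse
Step 1:
                    J           X
  Initial      0.3358       2.626
  Change        2.166      -2.166
  Equil         2.502      0.4596
  solve Keq expr → x = -2.166; check Q = 0.1837
Then remove 0.3389 M of J.
Step 2:
                    J           X
  Initial       2.163      0.4596
  Change      0.05259    -0.05259
  Equil         2.216      0.4071
  solve Keq expr → x = -0.05259; check Q = 0.1837
Then remove 0.4296 M of J.
Step 3:
                    J           X
  Initial       1.786      0.4071
  Change      0.06667    -0.06667
  Equil         1.853      0.3404
  solve Keq expr → x = -0.06667; check Q = 0.1837

x = -0.06667 M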